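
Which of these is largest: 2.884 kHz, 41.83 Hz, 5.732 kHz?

2.884 kHz = 2884 Hz
41.83 Hz = 41.83 Hz
5.732 kHz = 5732 Hz

5.732 kHz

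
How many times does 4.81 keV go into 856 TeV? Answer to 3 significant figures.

(856 × 10^12) / (4.81 × 10^3) = 178 × 10^9

178000000000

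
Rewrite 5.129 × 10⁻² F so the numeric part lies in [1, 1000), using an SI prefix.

51.29 mF

= 51.29 × 10⁻³ F; 10⁻³ is milli.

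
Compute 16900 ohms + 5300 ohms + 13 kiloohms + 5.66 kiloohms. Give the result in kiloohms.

In kiloohms:
  16900 ohms = 16900 × 10⁻³ kiloohms = 16.9
  5300 ohms = 5300 × 10⁻³ kiloohms = 5.3
  13 kiloohms → 13
  5.66 kiloohms → 5.66
Sum: 16.9 + 5.3 + 13 + 5.66 = 40.86

40.86 kiloohms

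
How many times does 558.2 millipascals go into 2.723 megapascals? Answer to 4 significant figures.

(2.723 × 10^6) / (558.2 × 10^-3) = 0.0048782 × 10^9

4878000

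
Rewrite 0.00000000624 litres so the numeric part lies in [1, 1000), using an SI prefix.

6.24 nanolitres

= 6.24 × 10^-9 litres; 10^-9 is nano.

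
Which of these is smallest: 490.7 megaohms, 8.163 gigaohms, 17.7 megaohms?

17.7 megaohms

490.7 megaohms = 490700000 ohms
8.163 gigaohms = 8163000000 ohms
17.7 megaohms = 17700000 ohms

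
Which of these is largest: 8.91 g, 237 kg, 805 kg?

8.91 g = 8.91 g
237 kg = 237000 g
805 kg = 805000 g

805 kg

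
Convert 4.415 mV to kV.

0.000004415 kV

milli = 10⁻³, kilo = 10³; factor is 10⁻⁶.
4.415 × 10⁻⁶ = 0.000004415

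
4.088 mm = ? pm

milli = 10^-3, pico = 10^-12; factor is 10^9.
4.088 × 10^9 = 4088000000

4088000000 pm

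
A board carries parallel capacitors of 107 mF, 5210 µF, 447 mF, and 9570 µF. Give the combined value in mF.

568.78 mF

In mF:
  107 mF → 107
  5210 µF = 5210 × 10^-3 mF = 5.21
  447 mF → 447
  9570 µF = 9570 × 10^-3 mF = 9.57
Sum: 107 + 5.21 + 447 + 9.57 = 568.78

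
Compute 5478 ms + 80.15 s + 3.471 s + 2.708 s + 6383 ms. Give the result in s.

98.19 s

In s:
  5478 ms = 5478 × 10⁻³ s = 5.478
  80.15 s → 80.15
  3.471 s → 3.471
  2.708 s → 2.708
  6383 ms = 6383 × 10⁻³ s = 6.383
Sum: 5.478 + 80.15 + 3.471 + 2.708 + 6.383 = 98.19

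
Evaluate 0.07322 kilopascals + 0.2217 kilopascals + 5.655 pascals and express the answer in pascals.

In pascals:
  0.07322 kilopascals = 0.07322 × 10^3 pascals = 73.22
  0.2217 kilopascals = 0.2217 × 10^3 pascals = 221.7
  5.655 pascals → 5.655
Sum: 73.22 + 221.7 + 5.655 = 300.575

300.575 pascals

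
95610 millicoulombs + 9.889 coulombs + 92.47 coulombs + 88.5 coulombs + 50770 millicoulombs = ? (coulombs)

337.239 coulombs

In coulombs:
  95610 millicoulombs = 95610e-3 coulombs = 95.61
  9.889 coulombs → 9.889
  92.47 coulombs → 92.47
  88.5 coulombs → 88.5
  50770 millicoulombs = 50770e-3 coulombs = 50.77
Sum: 95.61 + 9.889 + 92.47 + 88.5 + 50.77 = 337.239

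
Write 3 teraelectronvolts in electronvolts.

tera = 10^12, (no prefix) = 10^0; factor is 10^12.
3 × 10^12 = 3000000000000

3000000000000 electronvolts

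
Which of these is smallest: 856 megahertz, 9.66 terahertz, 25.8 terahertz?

856 megahertz = 856000000 hertz
9.66 terahertz = 9660000000000 hertz
25.8 terahertz = 25800000000000 hertz

856 megahertz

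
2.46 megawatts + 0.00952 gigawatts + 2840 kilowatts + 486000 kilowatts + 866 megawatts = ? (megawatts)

In megawatts:
  2.46 megawatts → 2.46
  0.00952 gigawatts = 0.00952 × 10³ megawatts = 9.52
  2840 kilowatts = 2840 × 10⁻³ megawatts = 2.84
  486000 kilowatts = 486000 × 10⁻³ megawatts = 486
  866 megawatts → 866
Sum: 2.46 + 9.52 + 2.84 + 486 + 866 = 1366.82

1366.82 megawatts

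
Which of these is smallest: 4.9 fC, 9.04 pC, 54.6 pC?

4.9 fC

4.9 fC = 0.0000000000000049 C
9.04 pC = 0.00000000000904 C
54.6 pC = 0.0000000000546 C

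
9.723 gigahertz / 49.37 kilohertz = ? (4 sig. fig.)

(9.723e9) / (49.37e3) = 0.19694e6

196900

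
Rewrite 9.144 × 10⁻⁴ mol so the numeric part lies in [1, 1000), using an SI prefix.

914.4 μmol

= 914.4 × 10⁻⁶ mol; 10⁻⁶ is micro.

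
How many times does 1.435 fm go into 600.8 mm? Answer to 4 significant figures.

418700000000000

(600.8 × 10⁻³) / (1.435 × 10⁻¹⁵) = 418.68 × 10¹²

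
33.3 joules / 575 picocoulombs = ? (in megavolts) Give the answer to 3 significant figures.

(33.3) / (575 × 10^-12) = 0.057913 × 10^12 V

57900 megavolts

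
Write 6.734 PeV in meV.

6734000000000000000 meV

peta = 10¹⁵, milli = 10⁻³; factor is 10¹⁸.
6.734 × 10¹⁸ = 6734000000000000000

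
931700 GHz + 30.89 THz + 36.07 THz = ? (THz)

In THz:
  931700 GHz = 931700 × 10⁻³ THz = 931.7
  30.89 THz → 30.89
  36.07 THz → 36.07
Sum: 931.7 + 30.89 + 36.07 = 998.66

998.66 THz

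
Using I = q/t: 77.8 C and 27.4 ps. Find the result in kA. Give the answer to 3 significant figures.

(77.8) / (27.4e-12) = 2.8394e12 A

2840000000 kA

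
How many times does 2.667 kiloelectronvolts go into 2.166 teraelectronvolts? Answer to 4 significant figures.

(2.166 × 10^12) / (2.667 × 10^3) = 0.81215 × 10^9

812100000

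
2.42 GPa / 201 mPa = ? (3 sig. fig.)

12000000000

(2.42 × 10⁹) / (201 × 10⁻³) = 0.01204 × 10¹²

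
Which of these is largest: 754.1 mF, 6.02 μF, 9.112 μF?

754.1 mF = 0.7541 F
6.02 μF = 0.00000602 F
9.112 μF = 0.000009112 F

754.1 mF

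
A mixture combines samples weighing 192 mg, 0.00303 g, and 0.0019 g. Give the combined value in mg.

196.93 mg

In mg:
  192 mg → 192
  0.00303 g = 0.00303 × 10³ mg = 3.03
  0.0019 g = 0.0019 × 10³ mg = 1.9
Sum: 192 + 3.03 + 1.9 = 196.93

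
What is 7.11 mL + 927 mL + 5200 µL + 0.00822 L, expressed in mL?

947.53 mL

In mL:
  7.11 mL → 7.11
  927 mL → 927
  5200 µL = 5200 × 10^-3 mL = 5.2
  0.00822 L = 0.00822 × 10^3 mL = 8.22
Sum: 7.11 + 927 + 5.2 + 8.22 = 947.53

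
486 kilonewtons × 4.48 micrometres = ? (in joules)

2.17728 joules

486e3 × 4.48e-6 = 2177.28e-3 J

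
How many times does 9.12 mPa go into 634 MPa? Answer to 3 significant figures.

(634e6) / (9.12e-3) = 69.52e9

69500000000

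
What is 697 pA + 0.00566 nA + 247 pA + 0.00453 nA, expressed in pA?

954.19 pA

In pA:
  697 pA → 697
  0.00566 nA = 0.00566e3 pA = 5.66
  247 pA → 247
  0.00453 nA = 0.00453e3 pA = 4.53
Sum: 697 + 5.66 + 247 + 4.53 = 954.19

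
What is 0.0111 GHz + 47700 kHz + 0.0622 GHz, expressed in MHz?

121 MHz

In MHz:
  0.0111 GHz = 0.0111 × 10^3 MHz = 11.1
  47700 kHz = 47700 × 10^-3 MHz = 47.7
  0.0622 GHz = 0.0622 × 10^3 MHz = 62.2
Sum: 11.1 + 47.7 + 62.2 = 121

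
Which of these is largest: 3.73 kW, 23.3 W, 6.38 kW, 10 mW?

3.73 kW = 3730 W
23.3 W = 23.3 W
6.38 kW = 6380 W
10 mW = 0.01 W

6.38 kW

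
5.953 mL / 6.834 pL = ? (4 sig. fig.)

(5.953 × 10^-3) / (6.834 × 10^-12) = 0.87109 × 10^9

871100000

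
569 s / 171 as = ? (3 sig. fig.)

(569) / (171e-18) = 3.327e18

3330000000000000000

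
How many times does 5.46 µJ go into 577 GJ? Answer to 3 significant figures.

(577 × 10⁹) / (5.46 × 10⁻⁶) = 105.7 × 10¹⁵

106000000000000000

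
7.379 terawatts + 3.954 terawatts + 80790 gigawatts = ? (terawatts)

In terawatts:
  7.379 terawatts → 7.379
  3.954 terawatts → 3.954
  80790 gigawatts = 80790 × 10⁻³ terawatts = 80.79
Sum: 7.379 + 3.954 + 80.79 = 92.123

92.123 terawatts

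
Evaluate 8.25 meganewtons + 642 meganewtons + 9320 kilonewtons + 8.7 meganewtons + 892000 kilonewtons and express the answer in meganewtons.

1560.27 meganewtons

In meganewtons:
  8.25 meganewtons → 8.25
  642 meganewtons → 642
  9320 kilonewtons = 9320 × 10^-3 meganewtons = 9.32
  8.7 meganewtons → 8.7
  892000 kilonewtons = 892000 × 10^-3 meganewtons = 892
Sum: 8.25 + 642 + 9.32 + 8.7 + 892 = 1560.27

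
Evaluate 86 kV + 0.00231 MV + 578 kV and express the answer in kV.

666.31 kV

In kV:
  86 kV → 86
  0.00231 MV = 0.00231 × 10^3 kV = 2.31
  578 kV → 578
Sum: 86 + 2.31 + 578 = 666.31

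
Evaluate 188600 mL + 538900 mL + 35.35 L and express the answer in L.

762.85 L

In L:
  188600 mL = 188600 × 10⁻³ L = 188.6
  538900 mL = 538900 × 10⁻³ L = 538.9
  35.35 L → 35.35
Sum: 188.6 + 538.9 + 35.35 = 762.85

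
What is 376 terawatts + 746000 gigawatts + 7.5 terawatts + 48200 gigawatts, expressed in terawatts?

1177.7 terawatts

In terawatts:
  376 terawatts → 376
  746000 gigawatts = 746000 × 10⁻³ terawatts = 746
  7.5 terawatts → 7.5
  48200 gigawatts = 48200 × 10⁻³ terawatts = 48.2
Sum: 376 + 746 + 7.5 + 48.2 = 1177.7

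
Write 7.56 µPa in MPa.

0.00000000000756 MPa

micro = 1e-6, mega = 1e6; factor is 1e-12.
7.56 × 1e-12 = 0.00000000000756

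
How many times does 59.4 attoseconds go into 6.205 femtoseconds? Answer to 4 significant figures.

(6.205 × 10⁻¹⁵) / (59.4 × 10⁻¹⁸) = 0.10446 × 10³

104.5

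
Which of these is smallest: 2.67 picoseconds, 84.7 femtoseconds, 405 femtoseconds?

84.7 femtoseconds

2.67 picoseconds = 0.00000000000267 seconds
84.7 femtoseconds = 0.0000000000000847 seconds
405 femtoseconds = 0.000000000000405 seconds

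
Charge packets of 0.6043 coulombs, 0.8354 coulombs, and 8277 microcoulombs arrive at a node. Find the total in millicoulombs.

In millicoulombs:
  0.6043 coulombs = 0.6043e3 millicoulombs = 604.3
  0.8354 coulombs = 0.8354e3 millicoulombs = 835.4
  8277 microcoulombs = 8277e-3 millicoulombs = 8.277
Sum: 604.3 + 835.4 + 8.277 = 1447.977

1447.977 millicoulombs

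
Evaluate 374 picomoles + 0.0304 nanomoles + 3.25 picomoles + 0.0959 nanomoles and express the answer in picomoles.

503.55 picomoles

In picomoles:
  374 picomoles → 374
  0.0304 nanomoles = 0.0304 × 10³ picomoles = 30.4
  3.25 picomoles → 3.25
  0.0959 nanomoles = 0.0959 × 10³ picomoles = 95.9
Sum: 374 + 30.4 + 3.25 + 95.9 = 503.55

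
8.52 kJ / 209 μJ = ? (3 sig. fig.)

40800000

(8.52 × 10³) / (209 × 10⁻⁶) = 0.04077 × 10⁹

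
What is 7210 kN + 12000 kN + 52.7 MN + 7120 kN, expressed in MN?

79.03 MN

In MN:
  7210 kN = 7210e-3 MN = 7.21
  12000 kN = 12000e-3 MN = 12
  52.7 MN → 52.7
  7120 kN = 7120e-3 MN = 7.12
Sum: 7.21 + 12 + 52.7 + 7.12 = 79.03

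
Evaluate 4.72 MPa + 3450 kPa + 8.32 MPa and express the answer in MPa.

16.49 MPa

In MPa:
  4.72 MPa → 4.72
  3450 kPa = 3450e-3 MPa = 3.45
  8.32 MPa → 8.32
Sum: 4.72 + 3.45 + 8.32 = 16.49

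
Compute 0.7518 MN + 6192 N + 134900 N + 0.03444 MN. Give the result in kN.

927.332 kN

In kN:
  0.7518 MN = 0.7518e3 kN = 751.8
  6192 N = 6192e-3 kN = 6.192
  134900 N = 134900e-3 kN = 134.9
  0.03444 MN = 0.03444e3 kN = 34.44
Sum: 751.8 + 6.192 + 134.9 + 34.44 = 927.332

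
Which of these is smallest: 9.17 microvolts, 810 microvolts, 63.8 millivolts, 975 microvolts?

9.17 microvolts = 0.00000917 volts
810 microvolts = 0.00081 volts
63.8 millivolts = 0.0638 volts
975 microvolts = 0.000975 volts

9.17 microvolts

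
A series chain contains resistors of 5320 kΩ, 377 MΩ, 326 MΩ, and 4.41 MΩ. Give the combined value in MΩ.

In MΩ:
  5320 kΩ = 5320 × 10⁻³ MΩ = 5.32
  377 MΩ → 377
  326 MΩ → 326
  4.41 MΩ → 4.41
Sum: 5.32 + 377 + 326 + 4.41 = 712.73

712.73 MΩ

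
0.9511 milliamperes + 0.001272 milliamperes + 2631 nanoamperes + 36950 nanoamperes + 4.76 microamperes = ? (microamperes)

In microamperes:
  0.9511 milliamperes = 0.9511e3 microamperes = 951.1
  0.001272 milliamperes = 0.001272e3 microamperes = 1.272
  2631 nanoamperes = 2631e-3 microamperes = 2.631
  36950 nanoamperes = 36950e-3 microamperes = 36.95
  4.76 microamperes → 4.76
Sum: 951.1 + 1.272 + 2.631 + 36.95 + 4.76 = 996.713

996.713 microamperes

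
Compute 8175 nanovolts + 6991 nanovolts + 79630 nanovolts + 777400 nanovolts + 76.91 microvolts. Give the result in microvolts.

949.106 microvolts

In microvolts:
  8175 nanovolts = 8175 × 10^-3 microvolts = 8.175
  6991 nanovolts = 6991 × 10^-3 microvolts = 6.991
  79630 nanovolts = 79630 × 10^-3 microvolts = 79.63
  777400 nanovolts = 777400 × 10^-3 microvolts = 777.4
  76.91 microvolts → 76.91
Sum: 8.175 + 6.991 + 79.63 + 777.4 + 76.91 = 949.106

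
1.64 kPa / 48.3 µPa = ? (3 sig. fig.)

34000000

(1.64 × 10³) / (48.3 × 10⁻⁶) = 0.03395 × 10⁹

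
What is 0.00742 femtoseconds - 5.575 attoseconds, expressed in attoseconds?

In attoseconds:
  0.00742 femtoseconds = 0.00742e3 attoseconds = 7.42
  5.575 attoseconds → 5.575
Difference: 7.42 - 5.575 = 1.845

1.845 attoseconds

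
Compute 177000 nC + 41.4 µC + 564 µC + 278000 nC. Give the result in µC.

In µC:
  177000 nC = 177000e-3 µC = 177
  41.4 µC → 41.4
  564 µC → 564
  278000 nC = 278000e-3 µC = 278
Sum: 177 + 41.4 + 564 + 278 = 1060.4

1060.4 µC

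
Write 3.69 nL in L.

nano = 1e-9, (no prefix) = 1e0; factor is 1e-9.
3.69 × 1e-9 = 0.00000000369

0.00000000369 L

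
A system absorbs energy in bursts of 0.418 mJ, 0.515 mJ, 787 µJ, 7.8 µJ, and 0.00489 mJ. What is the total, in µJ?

1732.69 µJ

In µJ:
  0.418 mJ = 0.418 × 10³ µJ = 418
  0.515 mJ = 0.515 × 10³ µJ = 515
  787 µJ → 787
  7.8 µJ → 7.8
  0.00489 mJ = 0.00489 × 10³ µJ = 4.89
Sum: 418 + 515 + 787 + 7.8 + 4.89 = 1732.69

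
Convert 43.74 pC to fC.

pico = 1e-12, femto = 1e-15; factor is 1e3.
43.74 × 1e3 = 43740

43740 fC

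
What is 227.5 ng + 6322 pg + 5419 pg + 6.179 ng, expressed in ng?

245.42 ng

In ng:
  227.5 ng → 227.5
  6322 pg = 6322 × 10^-3 ng = 6.322
  5419 pg = 5419 × 10^-3 ng = 5.419
  6.179 ng → 6.179
Sum: 227.5 + 6.322 + 5.419 + 6.179 = 245.42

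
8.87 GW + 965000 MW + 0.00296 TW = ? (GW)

In GW:
  8.87 GW → 8.87
  965000 MW = 965000e-3 GW = 965
  0.00296 TW = 0.00296e3 GW = 2.96
Sum: 8.87 + 965 + 2.96 = 976.83

976.83 GW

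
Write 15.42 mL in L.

milli = 10⁻³, (no prefix) = 10⁰; factor is 10⁻³.
15.42 × 10⁻³ = 0.01542

0.01542 L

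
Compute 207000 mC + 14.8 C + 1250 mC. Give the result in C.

In C:
  207000 mC = 207000 × 10^-3 C = 207
  14.8 C → 14.8
  1250 mC = 1250 × 10^-3 C = 1.25
Sum: 207 + 14.8 + 1.25 = 223.05

223.05 C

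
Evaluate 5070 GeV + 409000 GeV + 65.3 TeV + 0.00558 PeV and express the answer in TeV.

In TeV:
  5070 GeV = 5070e-3 TeV = 5.07
  409000 GeV = 409000e-3 TeV = 409
  65.3 TeV → 65.3
  0.00558 PeV = 0.00558e3 TeV = 5.58
Sum: 5.07 + 409 + 65.3 + 5.58 = 484.95

484.95 TeV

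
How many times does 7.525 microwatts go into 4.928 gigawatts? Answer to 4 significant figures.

654900000000000

(4.928e9) / (7.525e-6) = 0.65488e15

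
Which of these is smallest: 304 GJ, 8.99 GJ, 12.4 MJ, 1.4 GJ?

12.4 MJ

304 GJ = 304000000000 J
8.99 GJ = 8990000000 J
12.4 MJ = 12400000 J
1.4 GJ = 1400000000 J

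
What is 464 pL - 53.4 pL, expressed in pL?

In pL:
  464 pL → 464
  53.4 pL → 53.4
Difference: 464 - 53.4 = 410.6

410.6 pL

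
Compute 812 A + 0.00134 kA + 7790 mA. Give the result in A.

In A:
  812 A → 812
  0.00134 kA = 0.00134e3 A = 1.34
  7790 mA = 7790e-3 A = 7.79
Sum: 812 + 1.34 + 7.79 = 821.13

821.13 A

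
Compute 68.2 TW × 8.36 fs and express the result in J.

68.2 × 10^12 × 8.36 × 10^-15 = 570.152 × 10^-3 J

0.570152 J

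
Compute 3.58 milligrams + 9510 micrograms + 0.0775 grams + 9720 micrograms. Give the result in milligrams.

In milligrams:
  3.58 milligrams → 3.58
  9510 micrograms = 9510 × 10⁻³ milligrams = 9.51
  0.0775 grams = 0.0775 × 10³ milligrams = 77.5
  9720 micrograms = 9720 × 10⁻³ milligrams = 9.72
Sum: 3.58 + 9.51 + 77.5 + 9.72 = 100.31

100.31 milligrams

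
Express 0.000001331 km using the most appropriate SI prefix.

= 1.331e-3 m; 1e-3 is milli.

1.331 mm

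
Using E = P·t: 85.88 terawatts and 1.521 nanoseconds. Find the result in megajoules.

0.13062348 megajoules

85.88 × 10^12 × 1.521 × 10^-9 = 130.62348 × 10^3 J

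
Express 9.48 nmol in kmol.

nano = 1e-9, kilo = 1e3; factor is 1e-12.
9.48 × 1e-12 = 0.00000000000948

0.00000000000948 kmol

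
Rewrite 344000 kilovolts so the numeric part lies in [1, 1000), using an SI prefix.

= 344e6 volts; 1e6 is mega.

344 megavolts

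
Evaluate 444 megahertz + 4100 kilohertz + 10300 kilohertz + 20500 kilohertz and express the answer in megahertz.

478.9 megahertz

In megahertz:
  444 megahertz → 444
  4100 kilohertz = 4100 × 10⁻³ megahertz = 4.1
  10300 kilohertz = 10300 × 10⁻³ megahertz = 10.3
  20500 kilohertz = 20500 × 10⁻³ megahertz = 20.5
Sum: 444 + 4.1 + 10.3 + 20.5 = 478.9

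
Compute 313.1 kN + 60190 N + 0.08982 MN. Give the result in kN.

In kN:
  313.1 kN → 313.1
  60190 N = 60190 × 10⁻³ kN = 60.19
  0.08982 MN = 0.08982 × 10³ kN = 89.82
Sum: 313.1 + 60.19 + 89.82 = 463.11

463.11 kN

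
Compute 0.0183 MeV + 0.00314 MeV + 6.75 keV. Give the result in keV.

28.19 keV

In keV:
  0.0183 MeV = 0.0183 × 10^3 keV = 18.3
  0.00314 MeV = 0.00314 × 10^3 keV = 3.14
  6.75 keV → 6.75
Sum: 18.3 + 3.14 + 6.75 = 28.19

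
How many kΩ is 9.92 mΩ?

milli = 10⁻³, kilo = 10³; factor is 10⁻⁶.
9.92 × 10⁻⁶ = 0.00000992

0.00000992 kΩ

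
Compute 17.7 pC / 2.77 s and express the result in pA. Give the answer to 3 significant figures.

(17.7e-12) / (2.77) = 6.3899e-12 A

6.39 pA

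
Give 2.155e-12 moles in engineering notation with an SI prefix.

= 2.155e-12 moles; 1e-12 is pico.

2.155 picomoles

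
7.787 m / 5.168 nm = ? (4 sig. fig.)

(7.787) / (5.168 × 10⁻⁹) = 1.5068 × 10⁹

1507000000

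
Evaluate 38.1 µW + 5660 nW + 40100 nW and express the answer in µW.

83.86 µW

In µW:
  38.1 µW → 38.1
  5660 nW = 5660e-3 µW = 5.66
  40100 nW = 40100e-3 µW = 40.1
Sum: 38.1 + 5.66 + 40.1 = 83.86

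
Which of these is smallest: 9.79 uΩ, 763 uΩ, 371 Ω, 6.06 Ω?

9.79 uΩ

9.79 uΩ = 0.00000979 Ω
763 uΩ = 0.000763 Ω
371 Ω = 371 Ω
6.06 Ω = 6.06 Ω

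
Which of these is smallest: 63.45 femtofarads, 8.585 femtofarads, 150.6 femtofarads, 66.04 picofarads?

8.585 femtofarads

63.45 femtofarads = 0.00000000000006345 farads
8.585 femtofarads = 0.000000000000008585 farads
150.6 femtofarads = 0.0000000000001506 farads
66.04 picofarads = 0.00000000006604 farads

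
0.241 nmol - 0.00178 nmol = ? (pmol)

In pmol:
  0.241 nmol = 0.241 × 10^3 pmol = 241
  0.00178 nmol = 0.00178 × 10^3 pmol = 1.78
Difference: 241 - 1.78 = 239.22

239.22 pmol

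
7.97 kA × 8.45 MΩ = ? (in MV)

7.97 × 10³ × 8.45 × 10⁶ = 67.3465 × 10⁹ V

67346.5 MV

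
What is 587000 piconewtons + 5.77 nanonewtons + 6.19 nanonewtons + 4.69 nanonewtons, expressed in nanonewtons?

In nanonewtons:
  587000 piconewtons = 587000e-3 nanonewtons = 587
  5.77 nanonewtons → 5.77
  6.19 nanonewtons → 6.19
  4.69 nanonewtons → 4.69
Sum: 587 + 5.77 + 6.19 + 4.69 = 603.65

603.65 nanonewtons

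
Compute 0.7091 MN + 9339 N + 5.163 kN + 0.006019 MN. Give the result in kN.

In kN:
  0.7091 MN = 0.7091 × 10^3 kN = 709.1
  9339 N = 9339 × 10^-3 kN = 9.339
  5.163 kN → 5.163
  0.006019 MN = 0.006019 × 10^3 kN = 6.019
Sum: 709.1 + 9.339 + 5.163 + 6.019 = 729.621

729.621 kN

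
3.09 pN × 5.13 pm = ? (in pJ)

3.09 × 10⁻¹² × 5.13 × 10⁻¹² = 15.8517 × 10⁻²⁴ J

0.0000000000158517 pJ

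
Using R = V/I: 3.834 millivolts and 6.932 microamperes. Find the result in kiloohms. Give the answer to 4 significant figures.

0.5531 kiloohms

(3.834 × 10⁻³) / (6.932 × 10⁻⁶) = 0.553087 × 10³ Ω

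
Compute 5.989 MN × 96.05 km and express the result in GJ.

5.989 × 10^6 × 96.05 × 10^3 = 575.24345 × 10^9 J

575.24345 GJ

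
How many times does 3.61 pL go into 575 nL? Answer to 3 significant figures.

159000

(575e-9) / (3.61e-12) = 159.3e3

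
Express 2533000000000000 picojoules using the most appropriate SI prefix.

= 2.533 × 10^3 joules; 10^3 is kilo.

2.533 kilojoules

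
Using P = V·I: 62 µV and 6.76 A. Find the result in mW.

0.41912 mW

62e-6 × 6.76 = 419.12e-6 W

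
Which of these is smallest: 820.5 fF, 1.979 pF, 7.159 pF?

820.5 fF

820.5 fF = 0.0000000000008205 F
1.979 pF = 0.000000000001979 F
7.159 pF = 0.000000000007159 F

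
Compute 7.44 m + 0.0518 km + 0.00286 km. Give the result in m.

62.1 m

In m:
  7.44 m → 7.44
  0.0518 km = 0.0518e3 m = 51.8
  0.00286 km = 0.00286e3 m = 2.86
Sum: 7.44 + 51.8 + 2.86 = 62.1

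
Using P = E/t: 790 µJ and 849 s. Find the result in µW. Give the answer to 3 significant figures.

0.931 µW

(790e-6) / (849) = 0.93051e-6 W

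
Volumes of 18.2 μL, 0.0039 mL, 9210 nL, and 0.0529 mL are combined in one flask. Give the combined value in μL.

In μL:
  18.2 μL → 18.2
  0.0039 mL = 0.0039e3 μL = 3.9
  9210 nL = 9210e-3 μL = 9.21
  0.0529 mL = 0.0529e3 μL = 52.9
Sum: 18.2 + 3.9 + 9.21 + 52.9 = 84.21

84.21 μL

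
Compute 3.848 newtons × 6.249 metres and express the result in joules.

24.046152 joules

3.848 × 6.249 = 24.046152 J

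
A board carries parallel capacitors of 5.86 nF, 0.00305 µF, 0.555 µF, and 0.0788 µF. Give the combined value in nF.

642.71 nF

In nF:
  5.86 nF → 5.86
  0.00305 µF = 0.00305 × 10^3 nF = 3.05
  0.555 µF = 0.555 × 10^3 nF = 555
  0.0788 µF = 0.0788 × 10^3 nF = 78.8
Sum: 5.86 + 3.05 + 555 + 78.8 = 642.71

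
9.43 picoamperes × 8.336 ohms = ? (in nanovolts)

0.07860848 nanovolts

9.43 × 10⁻¹² × 8.336 = 78.60848 × 10⁻¹² V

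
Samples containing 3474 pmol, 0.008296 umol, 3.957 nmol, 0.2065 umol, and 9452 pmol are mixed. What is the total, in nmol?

In nmol:
  3474 pmol = 3474 × 10^-3 nmol = 3.474
  0.008296 umol = 0.008296 × 10^3 nmol = 8.296
  3.957 nmol → 3.957
  0.2065 umol = 0.2065 × 10^3 nmol = 206.5
  9452 pmol = 9452 × 10^-3 nmol = 9.452
Sum: 3.474 + 8.296 + 3.957 + 206.5 + 9.452 = 231.679

231.679 nmol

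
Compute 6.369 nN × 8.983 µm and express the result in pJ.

0.057212727 pJ

6.369e-9 × 8.983e-6 = 57.212727e-15 J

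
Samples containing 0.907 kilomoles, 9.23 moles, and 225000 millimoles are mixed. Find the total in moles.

In moles:
  0.907 kilomoles = 0.907 × 10³ moles = 907
  9.23 moles → 9.23
  225000 millimoles = 225000 × 10⁻³ moles = 225
Sum: 907 + 9.23 + 225 = 1141.23

1141.23 moles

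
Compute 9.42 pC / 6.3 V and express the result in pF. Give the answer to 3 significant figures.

1.50 pF

(9.42e-12) / (6.3) = 1.4952e-12 F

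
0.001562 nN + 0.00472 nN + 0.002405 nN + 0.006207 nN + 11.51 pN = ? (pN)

26.404 pN

In pN:
  0.001562 nN = 0.001562e3 pN = 1.562
  0.00472 nN = 0.00472e3 pN = 4.72
  0.002405 nN = 0.002405e3 pN = 2.405
  0.006207 nN = 0.006207e3 pN = 6.207
  11.51 pN → 11.51
Sum: 1.562 + 4.72 + 2.405 + 6.207 + 11.51 = 26.404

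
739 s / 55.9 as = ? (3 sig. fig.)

13200000000000000000

(739) / (55.9 × 10⁻¹⁸) = 13.22 × 10¹⁸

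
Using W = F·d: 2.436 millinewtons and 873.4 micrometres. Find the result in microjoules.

2.1276024 microjoules

2.436 × 10⁻³ × 873.4 × 10⁻⁶ = 2127.6024 × 10⁻⁹ J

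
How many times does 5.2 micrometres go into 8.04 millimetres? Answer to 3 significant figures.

(8.04 × 10⁻³) / (5.2 × 10⁻⁶) = 1.546 × 10³

1550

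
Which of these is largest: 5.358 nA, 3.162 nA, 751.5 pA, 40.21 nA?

40.21 nA

5.358 nA = 0.000000005358 A
3.162 nA = 0.000000003162 A
751.5 pA = 0.0000000007515 A
40.21 nA = 0.00000004021 A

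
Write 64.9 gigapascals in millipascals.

64900000000000 millipascals

giga = 10⁹, milli = 10⁻³; factor is 10¹².
64.9 × 10¹² = 64900000000000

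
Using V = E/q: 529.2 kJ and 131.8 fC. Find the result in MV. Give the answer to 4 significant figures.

4015000000000 MV

(529.2e3) / (131.8e-15) = 4.01517e18 V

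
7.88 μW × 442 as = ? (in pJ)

7.88 × 10^-6 × 442 × 10^-18 = 3482.96 × 10^-24 J

0.00000000348296 pJ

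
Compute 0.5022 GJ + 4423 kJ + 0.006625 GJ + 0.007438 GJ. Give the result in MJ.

In MJ:
  0.5022 GJ = 0.5022 × 10³ MJ = 502.2
  4423 kJ = 4423 × 10⁻³ MJ = 4.423
  0.006625 GJ = 0.006625 × 10³ MJ = 6.625
  0.007438 GJ = 0.007438 × 10³ MJ = 7.438
Sum: 502.2 + 4.423 + 6.625 + 7.438 = 520.686

520.686 MJ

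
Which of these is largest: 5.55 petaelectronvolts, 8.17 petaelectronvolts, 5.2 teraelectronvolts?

8.17 petaelectronvolts

5.55 petaelectronvolts = 5550000000000000 electronvolts
8.17 petaelectronvolts = 8170000000000000 electronvolts
5.2 teraelectronvolts = 5200000000000 electronvolts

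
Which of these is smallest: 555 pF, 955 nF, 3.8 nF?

555 pF = 0.000000000555 F
955 nF = 0.000000955 F
3.8 nF = 0.0000000038 F

555 pF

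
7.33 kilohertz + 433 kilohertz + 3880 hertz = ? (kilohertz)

444.21 kilohertz

In kilohertz:
  7.33 kilohertz → 7.33
  433 kilohertz → 433
  3880 hertz = 3880 × 10⁻³ kilohertz = 3.88
Sum: 7.33 + 433 + 3.88 = 444.21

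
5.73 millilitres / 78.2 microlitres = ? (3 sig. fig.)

(5.73e-3) / (78.2e-6) = 0.07327e3

73.3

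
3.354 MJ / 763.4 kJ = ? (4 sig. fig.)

(3.354 × 10^6) / (763.4 × 10^3) = 0.0043935 × 10^3

4.394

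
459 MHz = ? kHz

mega = 10⁶, kilo = 10³; factor is 10³.
459 × 10³ = 459000

459000 kHz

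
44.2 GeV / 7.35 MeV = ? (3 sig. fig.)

6010

(44.2 × 10^9) / (7.35 × 10^6) = 6.014 × 10^3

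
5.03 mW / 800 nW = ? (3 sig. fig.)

6290

(5.03 × 10^-3) / (800 × 10^-9) = 0.006288 × 10^6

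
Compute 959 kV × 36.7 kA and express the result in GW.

959e3 × 36.7e3 = 35195.3e6 W

35.1953 GW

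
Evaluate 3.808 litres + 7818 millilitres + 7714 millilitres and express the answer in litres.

In litres:
  3.808 litres → 3.808
  7818 millilitres = 7818 × 10⁻³ litres = 7.818
  7714 millilitres = 7714 × 10⁻³ litres = 7.714
Sum: 3.808 + 7.818 + 7.714 = 19.34

19.34 litres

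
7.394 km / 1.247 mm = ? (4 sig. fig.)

(7.394e3) / (1.247e-3) = 5.9294e6

5929000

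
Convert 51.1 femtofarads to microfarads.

0.0000000511 microfarads

femto = 10^-15, micro = 10^-6; factor is 10^-9.
51.1 × 10^-9 = 0.0000000511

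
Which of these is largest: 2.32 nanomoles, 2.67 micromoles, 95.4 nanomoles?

2.67 micromoles

2.32 nanomoles = 0.00000000232 moles
2.67 micromoles = 0.00000267 moles
95.4 nanomoles = 0.0000000954 moles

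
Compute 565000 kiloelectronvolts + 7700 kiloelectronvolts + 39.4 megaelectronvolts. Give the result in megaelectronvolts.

612.1 megaelectronvolts

In megaelectronvolts:
  565000 kiloelectronvolts = 565000 × 10⁻³ megaelectronvolts = 565
  7700 kiloelectronvolts = 7700 × 10⁻³ megaelectronvolts = 7.7
  39.4 megaelectronvolts → 39.4
Sum: 565 + 7.7 + 39.4 = 612.1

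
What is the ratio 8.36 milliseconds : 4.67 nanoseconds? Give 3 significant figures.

(8.36e-3) / (4.67e-9) = 1.79e6

1790000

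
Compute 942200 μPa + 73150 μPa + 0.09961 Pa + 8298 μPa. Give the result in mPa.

1123.258 mPa

In mPa:
  942200 μPa = 942200e-3 mPa = 942.2
  73150 μPa = 73150e-3 mPa = 73.15
  0.09961 Pa = 0.09961e3 mPa = 99.61
  8298 μPa = 8298e-3 mPa = 8.298
Sum: 942.2 + 73.15 + 99.61 + 8.298 = 1123.258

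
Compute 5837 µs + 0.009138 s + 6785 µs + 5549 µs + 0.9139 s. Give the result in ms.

In ms:
  5837 µs = 5837 × 10⁻³ ms = 5.837
  0.009138 s = 0.009138 × 10³ ms = 9.138
  6785 µs = 6785 × 10⁻³ ms = 6.785
  5549 µs = 5549 × 10⁻³ ms = 5.549
  0.9139 s = 0.9139 × 10³ ms = 913.9
Sum: 5.837 + 9.138 + 6.785 + 5.549 + 913.9 = 941.209

941.209 ms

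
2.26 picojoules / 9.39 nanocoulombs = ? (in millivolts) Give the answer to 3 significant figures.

(2.26e-12) / (9.39e-9) = 0.24068e-3 V

0.241 millivolts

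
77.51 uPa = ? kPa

micro = 10^-6, kilo = 10^3; factor is 10^-9.
77.51 × 10^-9 = 0.00000007751

0.00000007751 kPa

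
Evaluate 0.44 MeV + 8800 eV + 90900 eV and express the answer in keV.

539.7 keV

In keV:
  0.44 MeV = 0.44 × 10^3 keV = 440
  8800 eV = 8800 × 10^-3 keV = 8.8
  90900 eV = 90900 × 10^-3 keV = 90.9
Sum: 440 + 8.8 + 90.9 = 539.7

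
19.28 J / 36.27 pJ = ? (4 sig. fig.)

531600000000

(19.28) / (36.27 × 10^-12) = 0.53157 × 10^12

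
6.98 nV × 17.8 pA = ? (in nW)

0.000000000124244 nW

6.98e-9 × 17.8e-12 = 124.244e-21 W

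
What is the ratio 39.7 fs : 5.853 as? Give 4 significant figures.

6783

(39.7e-15) / (5.853e-18) = 6.7828e3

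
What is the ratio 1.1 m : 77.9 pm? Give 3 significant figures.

14100000000

(1.1) / (77.9 × 10⁻¹²) = 0.01412 × 10¹²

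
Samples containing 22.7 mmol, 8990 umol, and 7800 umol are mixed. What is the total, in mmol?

In mmol:
  22.7 mmol → 22.7
  8990 umol = 8990e-3 mmol = 8.99
  7800 umol = 7800e-3 mmol = 7.8
Sum: 22.7 + 8.99 + 7.8 = 39.49

39.49 mmol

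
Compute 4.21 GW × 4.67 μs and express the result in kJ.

19.6607 kJ

4.21 × 10⁹ × 4.67 × 10⁻⁶ = 19.6607 × 10³ J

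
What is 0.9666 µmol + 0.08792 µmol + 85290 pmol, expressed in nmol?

1139.81 nmol

In nmol:
  0.9666 µmol = 0.9666 × 10³ nmol = 966.6
  0.08792 µmol = 0.08792 × 10³ nmol = 87.92
  85290 pmol = 85290 × 10⁻³ nmol = 85.29
Sum: 966.6 + 87.92 + 85.29 = 1139.81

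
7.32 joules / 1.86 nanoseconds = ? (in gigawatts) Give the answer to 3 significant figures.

(7.32) / (1.86 × 10⁻⁹) = 3.9355 × 10⁹ W

3.94 gigawatts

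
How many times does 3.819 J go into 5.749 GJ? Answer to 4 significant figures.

1505000000

(5.749 × 10^9) / (3.819) = 1.5054 × 10^9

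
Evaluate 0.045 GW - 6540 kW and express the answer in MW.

In MW:
  0.045 GW = 0.045 × 10³ MW = 45
  6540 kW = 6540 × 10⁻³ MW = 6.54
Difference: 45 - 6.54 = 38.46

38.46 MW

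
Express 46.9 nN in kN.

0.0000000000469 kN

nano = 10^-9, kilo = 10^3; factor is 10^-12.
46.9 × 10^-12 = 0.0000000000469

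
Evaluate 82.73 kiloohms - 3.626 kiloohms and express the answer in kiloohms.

In kiloohms:
  82.73 kiloohms → 82.73
  3.626 kiloohms → 3.626
Difference: 82.73 - 3.626 = 79.104

79.104 kiloohms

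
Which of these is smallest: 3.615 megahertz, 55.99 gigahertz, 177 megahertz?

3.615 megahertz = 3615000 hertz
55.99 gigahertz = 55990000000 hertz
177 megahertz = 177000000 hertz

3.615 megahertz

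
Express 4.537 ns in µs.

0.004537 µs

nano = 1e-9, micro = 1e-6; factor is 1e-3.
4.537 × 1e-3 = 0.004537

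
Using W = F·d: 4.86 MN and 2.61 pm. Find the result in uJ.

12.6846 uJ

4.86 × 10^6 × 2.61 × 10^-12 = 12.6846 × 10^-6 J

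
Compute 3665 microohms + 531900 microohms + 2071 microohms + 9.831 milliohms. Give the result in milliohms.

In milliohms:
  3665 microohms = 3665 × 10^-3 milliohms = 3.665
  531900 microohms = 531900 × 10^-3 milliohms = 531.9
  2071 microohms = 2071 × 10^-3 milliohms = 2.071
  9.831 milliohms → 9.831
Sum: 3.665 + 531.9 + 2.071 + 9.831 = 547.467

547.467 milliohms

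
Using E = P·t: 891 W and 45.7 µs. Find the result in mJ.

891 × 45.7 × 10⁻⁶ = 40718.7 × 10⁻⁶ J

40.7187 mJ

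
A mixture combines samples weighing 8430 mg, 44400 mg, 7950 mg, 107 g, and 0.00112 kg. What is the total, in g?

In g:
  8430 mg = 8430e-3 g = 8.43
  44400 mg = 44400e-3 g = 44.4
  7950 mg = 7950e-3 g = 7.95
  107 g → 107
  0.00112 kg = 0.00112e3 g = 1.12
Sum: 8.43 + 44.4 + 7.95 + 107 + 1.12 = 168.9

168.9 g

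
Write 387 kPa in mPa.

387000000 mPa

kilo = 10³, milli = 10⁻³; factor is 10⁶.
387 × 10⁶ = 387000000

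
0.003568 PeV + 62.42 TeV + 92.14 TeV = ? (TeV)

In TeV:
  0.003568 PeV = 0.003568e3 TeV = 3.568
  62.42 TeV → 62.42
  92.14 TeV → 92.14
Sum: 3.568 + 62.42 + 92.14 = 158.128

158.128 TeV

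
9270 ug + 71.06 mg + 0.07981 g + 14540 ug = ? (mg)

In mg:
  9270 ug = 9270e-3 mg = 9.27
  71.06 mg → 71.06
  0.07981 g = 0.07981e3 mg = 79.81
  14540 ug = 14540e-3 mg = 14.54
Sum: 9.27 + 71.06 + 79.81 + 14.54 = 174.68

174.68 mg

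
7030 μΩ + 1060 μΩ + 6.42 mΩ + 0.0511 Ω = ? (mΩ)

In mΩ:
  7030 μΩ = 7030e-3 mΩ = 7.03
  1060 μΩ = 1060e-3 mΩ = 1.06
  6.42 mΩ → 6.42
  0.0511 Ω = 0.0511e3 mΩ = 51.1
Sum: 7.03 + 1.06 + 6.42 + 51.1 = 65.61

65.61 mΩ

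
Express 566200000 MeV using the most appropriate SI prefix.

= 566.2 × 10¹² eV; 10¹² is tera.

566.2 TeV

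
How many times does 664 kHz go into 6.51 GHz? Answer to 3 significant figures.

(6.51e9) / (664e3) = 0.009804e6

9800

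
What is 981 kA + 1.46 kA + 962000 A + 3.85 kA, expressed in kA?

In kA:
  981 kA → 981
  1.46 kA → 1.46
  962000 A = 962000e-3 kA = 962
  3.85 kA → 3.85
Sum: 981 + 1.46 + 962 + 3.85 = 1948.31

1948.31 kA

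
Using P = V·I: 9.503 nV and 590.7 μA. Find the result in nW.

9.503 × 10^-9 × 590.7 × 10^-6 = 5613.4221 × 10^-15 W

0.0056134221 nW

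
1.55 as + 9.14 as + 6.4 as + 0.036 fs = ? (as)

53.09 as

In as:
  1.55 as → 1.55
  9.14 as → 9.14
  6.4 as → 6.4
  0.036 fs = 0.036 × 10³ as = 36
Sum: 1.55 + 9.14 + 6.4 + 36 = 53.09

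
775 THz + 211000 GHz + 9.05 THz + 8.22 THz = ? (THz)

In THz:
  775 THz → 775
  211000 GHz = 211000 × 10⁻³ THz = 211
  9.05 THz → 9.05
  8.22 THz → 8.22
Sum: 775 + 211 + 9.05 + 8.22 = 1003.27

1003.27 THz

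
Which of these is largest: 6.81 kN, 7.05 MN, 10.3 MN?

6.81 kN = 6810 N
7.05 MN = 7050000 N
10.3 MN = 10300000 N

10.3 MN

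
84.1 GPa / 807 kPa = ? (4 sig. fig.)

104200

(84.1 × 10⁹) / (807 × 10³) = 0.10421 × 10⁶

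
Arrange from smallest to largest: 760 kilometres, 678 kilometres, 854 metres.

854 metres < 678 kilometres < 760 kilometres

760 kilometres = 760000 metres
678 kilometres = 678000 metres
854 metres = 854 metres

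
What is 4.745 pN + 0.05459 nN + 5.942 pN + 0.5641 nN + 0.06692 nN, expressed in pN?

In pN:
  4.745 pN → 4.745
  0.05459 nN = 0.05459e3 pN = 54.59
  5.942 pN → 5.942
  0.5641 nN = 0.5641e3 pN = 564.1
  0.06692 nN = 0.06692e3 pN = 66.92
Sum: 4.745 + 54.59 + 5.942 + 564.1 + 66.92 = 696.297

696.297 pN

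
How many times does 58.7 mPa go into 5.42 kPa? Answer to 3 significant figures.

92300

(5.42 × 10^3) / (58.7 × 10^-3) = 0.09233 × 10^6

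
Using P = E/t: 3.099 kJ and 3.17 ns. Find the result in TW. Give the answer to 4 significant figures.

0.9776 TW

(3.099e3) / (3.17e-9) = 0.977603e12 W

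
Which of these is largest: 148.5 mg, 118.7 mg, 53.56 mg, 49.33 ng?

148.5 mg = 0.1485 g
118.7 mg = 0.1187 g
53.56 mg = 0.05356 g
49.33 ng = 0.00000004933 g

148.5 mg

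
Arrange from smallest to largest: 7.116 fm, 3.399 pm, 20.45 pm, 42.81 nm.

7.116 fm = 0.000000000000007116 m
3.399 pm = 0.000000000003399 m
20.45 pm = 0.00000000002045 m
42.81 nm = 0.00000004281 m

7.116 fm < 3.399 pm < 20.45 pm < 42.81 nm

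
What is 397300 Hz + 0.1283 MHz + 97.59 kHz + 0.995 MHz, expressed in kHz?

1618.19 kHz

In kHz:
  397300 Hz = 397300 × 10⁻³ kHz = 397.3
  0.1283 MHz = 0.1283 × 10³ kHz = 128.3
  97.59 kHz → 97.59
  0.995 MHz = 0.995 × 10³ kHz = 995
Sum: 397.3 + 128.3 + 97.59 + 995 = 1618.19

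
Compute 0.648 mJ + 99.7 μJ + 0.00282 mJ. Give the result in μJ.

In μJ:
  0.648 mJ = 0.648 × 10^3 μJ = 648
  99.7 μJ → 99.7
  0.00282 mJ = 0.00282 × 10^3 μJ = 2.82
Sum: 648 + 99.7 + 2.82 = 750.52

750.52 μJ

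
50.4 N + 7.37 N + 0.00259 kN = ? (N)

In N:
  50.4 N → 50.4
  7.37 N → 7.37
  0.00259 kN = 0.00259 × 10³ N = 2.59
Sum: 50.4 + 7.37 + 2.59 = 60.36

60.36 N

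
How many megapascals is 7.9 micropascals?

micro = 1e-6, mega = 1e6; factor is 1e-12.
7.9 × 1e-12 = 0.0000000000079

0.0000000000079 megapascals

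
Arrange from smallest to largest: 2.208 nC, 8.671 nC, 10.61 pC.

2.208 nC = 0.000000002208 C
8.671 nC = 0.000000008671 C
10.61 pC = 0.00000000001061 C

10.61 pC < 2.208 nC < 8.671 nC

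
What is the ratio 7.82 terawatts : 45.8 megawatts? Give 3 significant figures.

(7.82 × 10¹²) / (45.8 × 10⁶) = 0.1707 × 10⁶

171000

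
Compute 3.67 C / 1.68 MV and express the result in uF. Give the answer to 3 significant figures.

2.18 uF

(3.67) / (1.68 × 10⁶) = 2.1845 × 10⁻⁶ F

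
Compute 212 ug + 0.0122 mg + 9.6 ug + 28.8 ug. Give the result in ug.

In ug:
  212 ug → 212
  0.0122 mg = 0.0122 × 10^3 ug = 12.2
  9.6 ug → 9.6
  28.8 ug → 28.8
Sum: 212 + 12.2 + 9.6 + 28.8 = 262.6

262.6 ug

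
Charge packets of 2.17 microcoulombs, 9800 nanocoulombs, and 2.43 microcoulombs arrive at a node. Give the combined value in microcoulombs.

In microcoulombs:
  2.17 microcoulombs → 2.17
  9800 nanocoulombs = 9800 × 10^-3 microcoulombs = 9.8
  2.43 microcoulombs → 2.43
Sum: 2.17 + 9.8 + 2.43 = 14.4

14.4 microcoulombs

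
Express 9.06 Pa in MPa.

0.00000906 MPa

(no prefix) = 10^0, mega = 10^6; factor is 10^-6.
9.06 × 10^-6 = 0.00000906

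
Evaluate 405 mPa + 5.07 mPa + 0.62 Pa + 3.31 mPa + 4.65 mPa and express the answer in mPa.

1038.03 mPa

In mPa:
  405 mPa → 405
  5.07 mPa → 5.07
  0.62 Pa = 0.62e3 mPa = 620
  3.31 mPa → 3.31
  4.65 mPa → 4.65
Sum: 405 + 5.07 + 620 + 3.31 + 4.65 = 1038.03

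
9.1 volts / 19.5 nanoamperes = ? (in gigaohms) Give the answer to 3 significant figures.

0.467 gigaohms

(9.1) / (19.5 × 10^-9) = 0.46667 × 10^9 Ω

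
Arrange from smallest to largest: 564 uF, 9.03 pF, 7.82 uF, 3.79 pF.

564 uF = 0.000564 F
9.03 pF = 0.00000000000903 F
7.82 uF = 0.00000782 F
3.79 pF = 0.00000000000379 F

3.79 pF < 9.03 pF < 7.82 uF < 564 uF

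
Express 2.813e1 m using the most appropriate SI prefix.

= 28.13 m; mantissa already in [1, 1000).

28.13 m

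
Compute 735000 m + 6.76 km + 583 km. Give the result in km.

In km:
  735000 m = 735000 × 10^-3 km = 735
  6.76 km → 6.76
  583 km → 583
Sum: 735 + 6.76 + 583 = 1324.76

1324.76 km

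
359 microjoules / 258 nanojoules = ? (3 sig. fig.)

(359 × 10^-6) / (258 × 10^-9) = 1.391 × 10^3

1390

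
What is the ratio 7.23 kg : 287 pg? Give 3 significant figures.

(7.23e3) / (287e-12) = 0.02519e15

25200000000000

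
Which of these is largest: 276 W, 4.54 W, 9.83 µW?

276 W = 276 W
4.54 W = 4.54 W
9.83 µW = 0.00000983 W

276 W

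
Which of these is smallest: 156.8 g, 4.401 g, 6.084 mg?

156.8 g = 156.8 g
4.401 g = 4.401 g
6.084 mg = 0.006084 g

6.084 mg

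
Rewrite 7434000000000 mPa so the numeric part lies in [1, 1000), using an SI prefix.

= 7.434e9 Pa; 1e9 is giga.

7.434 GPa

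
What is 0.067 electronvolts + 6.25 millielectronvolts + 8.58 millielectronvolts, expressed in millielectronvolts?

In millielectronvolts:
  0.067 electronvolts = 0.067 × 10^3 millielectronvolts = 67
  6.25 millielectronvolts → 6.25
  8.58 millielectronvolts → 8.58
Sum: 67 + 6.25 + 8.58 = 81.83

81.83 millielectronvolts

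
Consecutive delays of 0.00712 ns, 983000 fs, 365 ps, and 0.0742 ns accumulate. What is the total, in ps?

In ps:
  0.00712 ns = 0.00712e3 ps = 7.12
  983000 fs = 983000e-3 ps = 983
  365 ps → 365
  0.0742 ns = 0.0742e3 ps = 74.2
Sum: 7.12 + 983 + 365 + 74.2 = 1429.32

1429.32 ps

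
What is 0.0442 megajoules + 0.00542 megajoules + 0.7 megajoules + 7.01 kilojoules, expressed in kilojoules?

In kilojoules:
  0.0442 megajoules = 0.0442 × 10^3 kilojoules = 44.2
  0.00542 megajoules = 0.00542 × 10^3 kilojoules = 5.42
  0.7 megajoules = 0.7 × 10^3 kilojoules = 700
  7.01 kilojoules → 7.01
Sum: 44.2 + 5.42 + 700 + 7.01 = 756.63

756.63 kilojoules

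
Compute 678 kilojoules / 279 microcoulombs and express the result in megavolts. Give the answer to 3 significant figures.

2430 megavolts

(678e3) / (279e-6) = 2.4301e9 V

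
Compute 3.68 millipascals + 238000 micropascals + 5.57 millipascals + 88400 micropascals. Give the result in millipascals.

In millipascals:
  3.68 millipascals → 3.68
  238000 micropascals = 238000e-3 millipascals = 238
  5.57 millipascals → 5.57
  88400 micropascals = 88400e-3 millipascals = 88.4
Sum: 3.68 + 238 + 5.57 + 88.4 = 335.65

335.65 millipascals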